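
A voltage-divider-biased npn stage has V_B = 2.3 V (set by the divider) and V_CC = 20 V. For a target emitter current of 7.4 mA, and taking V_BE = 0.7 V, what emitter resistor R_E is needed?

R_E ≈ 0.22 kΩ

V_E = V_B − V_BE = 2.3 − 0.7 = 1.6 V.
R_E = V_E / I_E = 1.6 / 7.4 = 0.216 kΩ.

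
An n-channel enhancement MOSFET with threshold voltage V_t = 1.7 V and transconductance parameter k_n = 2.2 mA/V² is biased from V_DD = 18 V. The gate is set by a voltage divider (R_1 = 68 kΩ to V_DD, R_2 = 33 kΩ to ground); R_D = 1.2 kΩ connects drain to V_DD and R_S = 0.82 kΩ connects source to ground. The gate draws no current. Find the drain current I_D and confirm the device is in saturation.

V_G = V_DD·R_2/(R_1+R_2) = 18×33/101 = 5.88 V.
Assume saturation: I_D = (k_n/2)(V_GS − V_t)² with V_GS = V_G − I_D·R_S = 5.88 − 0.82·I_D.
Substituting gives 0.74·I_D² − 8.54·I_D + 19.2 = 0, with roots I_D = 3.06 or 8.49 mA.
The root I_D = 8.49 mA gives V_GS = -1.08 V ≤ V_t, so take I_D = 3.06 mA.
Then V_GS = 3.37 V and V_DS = V_DD − I_D(R_D+R_S) = 18 − 3.06×2.02 = 11.8 V.
Saturation requires V_DS ≥ V_GS − V_t = 1.67 V; 11.8 ≥ 1.67 ✓.

I_D ≈ 3.1 mA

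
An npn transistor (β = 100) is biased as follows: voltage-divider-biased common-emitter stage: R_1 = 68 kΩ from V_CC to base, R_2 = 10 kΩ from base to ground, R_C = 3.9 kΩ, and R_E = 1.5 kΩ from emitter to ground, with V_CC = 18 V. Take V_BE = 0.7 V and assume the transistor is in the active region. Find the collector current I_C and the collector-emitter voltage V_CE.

I_C ≈ 1 mA, V_CE ≈ 13 V

Thevenize the base divider: V_Th = V_CC·R_2/(R_1+R_2) = 18×10/78 = 2.31 V, R_Th = R_1‖R_2 = 8.72 kΩ.
Base-emitter loop: V_Th = I_B·R_Th + V_BE + (β+1)I_B·R_E, so I_B = (2.31 − 0.7) / (8.72 + 101×1.5) = 0.01 mA.
I_C = β·I_B = 100×0.01 = 1 mA, and I_E = (β+1)I_B = 1.01 mA.
V_CE = V_CC − I_C·R_C − I_E·R_E = 18 − 1×3.9 − 1.01×1.5 = 12.6 V.
V_CE = 12.6 V > 0.2 V confirms active-region operation.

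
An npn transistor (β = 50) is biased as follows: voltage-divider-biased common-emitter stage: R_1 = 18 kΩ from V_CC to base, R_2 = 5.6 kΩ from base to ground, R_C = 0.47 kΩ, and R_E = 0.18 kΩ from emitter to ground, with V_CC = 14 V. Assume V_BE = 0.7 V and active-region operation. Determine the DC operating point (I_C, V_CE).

I_C ≈ 9.7 mA, V_CE ≈ 7.6 V

Thevenize the base divider: V_Th = V_CC·R_2/(R_1+R_2) = 14×5.6/23.6 = 3.32 V, R_Th = R_1‖R_2 = 4.27 kΩ.
Base-emitter loop: V_Th = I_B·R_Th + V_BE + (β+1)I_B·R_E, so I_B = (3.32 − 0.7) / (4.27 + 51×0.18) = 0.195 mA.
I_C = β·I_B = 50×0.195 = 9.75 mA, and I_E = (β+1)I_B = 9.94 mA.
V_CE = V_CC − I_C·R_C − I_E·R_E = 14 − 9.75×0.47 − 9.94×0.18 = 7.63 V.
V_CE = 7.63 V > 0.2 V confirms active-region operation.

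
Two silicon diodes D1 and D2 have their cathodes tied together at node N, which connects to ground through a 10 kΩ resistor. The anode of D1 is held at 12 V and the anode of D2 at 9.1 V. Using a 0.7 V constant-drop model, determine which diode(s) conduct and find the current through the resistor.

Assume both conduct. Then node N would need to be at both 12−0.7 = 11.3 V and 9.1−0.7 = 8.4 V, which is impossible.
Assume only D1 conducts: V_N = 12 − 0.7 = 11.3 V, so I_R = 11.3/10 = 1.13 mA.
Check D2: its anode-to-cathode voltage is 9.1 − 11.3 = -2.2 V < 0.7 V, so it is off. The assumption is consistent.

Only D1 conducts; I_R ≈ 1.1 mA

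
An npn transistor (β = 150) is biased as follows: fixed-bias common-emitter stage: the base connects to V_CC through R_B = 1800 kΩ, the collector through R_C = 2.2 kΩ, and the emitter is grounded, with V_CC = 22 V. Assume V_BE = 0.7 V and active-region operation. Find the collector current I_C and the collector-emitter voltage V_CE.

Base loop: V_CC = I_B·R_B + V_BE, so I_B = (22 − 0.7)/1800 kΩ = 0.0118 mA.
In the active region I_C = β·I_B = 150 × 0.0118 = 1.78 mA.
Collector loop: V_CE = V_CC − I_C·R_C = 22 − 1.78×2.2 = 18.1 V.
Since V_CE = 18.1 V > V_CE(sat) ≈ 0.2 V, the transistor is in the active region as assumed.

I_C ≈ 1.8 mA, V_CE ≈ 18 V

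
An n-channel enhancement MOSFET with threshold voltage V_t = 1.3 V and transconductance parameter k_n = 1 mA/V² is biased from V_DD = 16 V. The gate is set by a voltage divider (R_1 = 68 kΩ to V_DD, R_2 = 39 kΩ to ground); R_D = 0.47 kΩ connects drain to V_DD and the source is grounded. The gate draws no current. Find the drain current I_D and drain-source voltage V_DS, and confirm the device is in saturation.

I_D ≈ 10 mA, V_DS ≈ 11 V

V_G = V_DD·R_2/(R_1+R_2) = 16×39/107 = 5.83 V. With the source grounded, V_GS = V_G = 5.83 V.
Assume saturation: I_D = (k_n/2)(V_GS − V_t)² = (1/2)×(5.83 − 1.3)² = 0.5×4.53² = 10.3 mA.
V_DS = V_DD − I_D·R_D = 16 − 10.3×0.47 = 11.2 V.
Saturation requires V_DS ≥ V_GS − V_t = 4.53 V; 11.2 ≥ 4.53 ✓.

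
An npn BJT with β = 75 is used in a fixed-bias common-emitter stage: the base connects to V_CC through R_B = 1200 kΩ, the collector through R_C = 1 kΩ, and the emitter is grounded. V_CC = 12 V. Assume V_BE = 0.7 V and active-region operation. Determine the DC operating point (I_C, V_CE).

I_C ≈ 0.71 mA, V_CE ≈ 11 V

Base loop: V_CC = I_B·R_B + V_BE, so I_B = (12 − 0.7)/1200 kΩ = 0.00942 mA.
In the active region I_C = β·I_B = 75 × 0.00942 = 0.706 mA.
Collector loop: V_CE = V_CC − I_C·R_C = 12 − 0.706×1 = 11.3 V.
Since V_CE = 11.3 V > V_CE(sat) ≈ 0.2 V, the transistor is in the active region as assumed.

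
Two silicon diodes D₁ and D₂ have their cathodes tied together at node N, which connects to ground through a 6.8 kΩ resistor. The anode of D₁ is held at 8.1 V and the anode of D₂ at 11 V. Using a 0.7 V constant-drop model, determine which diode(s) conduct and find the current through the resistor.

Only D₂ conducts; I_R ≈ 1.5 mA

Assume both conduct. Then node N would need to be at both 8.1−0.7 = 7.4 V and 11−0.7 = 10.3 V, which is impossible.
Assume only D₂ conducts: V_N = 11 − 0.7 = 10.3 V, so I_R = 10.3/6.8 = 1.51 mA.
Check D₁: its anode-to-cathode voltage is 8.1 − 10.3 = -2.2 V < 0.7 V, so it is off. The assumption is consistent.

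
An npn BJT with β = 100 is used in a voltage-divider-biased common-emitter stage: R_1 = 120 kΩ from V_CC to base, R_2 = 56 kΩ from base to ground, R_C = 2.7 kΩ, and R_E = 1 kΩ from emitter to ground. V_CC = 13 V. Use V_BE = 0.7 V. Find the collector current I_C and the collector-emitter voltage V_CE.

Thevenize the base divider: V_Th = V_CC·R_2/(R_1+R_2) = 13×56/176 = 4.14 V, R_Th = R_1‖R_2 = 38.2 kΩ.
Base-emitter loop: V_Th = I_B·R_Th + V_BE + (β+1)I_B·R_E, so I_B = (4.14 − 0.7) / (38.2 + 101×1) = 0.0247 mA.
I_C = β·I_B = 100×0.0247 = 2.47 mA, and I_E = (β+1)I_B = 2.49 mA.
V_CE = V_CC − I_C·R_C − I_E·R_E = 13 − 2.47×2.7 − 2.49×1 = 3.84 V.
V_CE = 3.84 V > 0.2 V confirms active-region operation.

I_C ≈ 2.5 mA, V_CE ≈ 3.8 V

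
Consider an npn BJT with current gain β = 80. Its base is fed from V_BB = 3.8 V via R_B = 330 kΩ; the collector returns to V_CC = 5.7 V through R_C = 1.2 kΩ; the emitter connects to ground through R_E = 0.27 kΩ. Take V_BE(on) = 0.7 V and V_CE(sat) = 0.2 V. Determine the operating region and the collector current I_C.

active; I_C ≈ 0.7 mA

Assume active. Base-emitter loop: I_B = (V_BB − V_BE)/(R_B + (β+1)R_E) = (3.8 − 0.7)/(330 + 81×0.27) = 0.00881 mA.
I_C = β·I_B = 80×0.00881 = 0.705 mA.
V_CE = V_CC − I_C·R_C − I_E·R_E = 5.7 − 0.705×1.2 − 0.714×0.27 = 4.66 V > V_CE(sat), so the active-region assumption holds.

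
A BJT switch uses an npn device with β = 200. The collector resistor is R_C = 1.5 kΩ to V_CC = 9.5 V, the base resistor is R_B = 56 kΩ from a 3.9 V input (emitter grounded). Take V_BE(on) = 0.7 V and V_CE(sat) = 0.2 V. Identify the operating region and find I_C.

Assume active: I_B = (3.9 − 0.7)/56 = 0.0571 mA, giving I_C = β·I_B = 11.4 mA.
But then V_CE = 9.5 − 11.4×1.5 = -7.64 V < V_CE(sat) = 0.2 V — impossible in the active region.
So the transistor is saturated. With V_CE = 0.2 V, I_C = (V_CC − 0.2)/R_C = 9.3/1.5 = 6.2 mA.
Check: β·I_B = 11.4 mA > I_C = 6.2 mA, confirming saturation.

saturation; I_C ≈ 6.2 mA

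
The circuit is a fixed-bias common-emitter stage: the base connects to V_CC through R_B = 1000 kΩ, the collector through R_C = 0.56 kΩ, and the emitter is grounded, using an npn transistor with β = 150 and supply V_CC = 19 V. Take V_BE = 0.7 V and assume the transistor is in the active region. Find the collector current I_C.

I_C ≈ 2.7 mA

Base loop: V_CC = I_B·R_B + V_BE, so I_B = (19 − 0.7)/1000 kΩ = 0.0183 mA.
In the active region I_C = β·I_B = 150 × 0.0183 = 2.75 mA.
Collector loop: V_CE = V_CC − I_C·R_C = 19 − 2.75×0.56 = 17.5 V.
Since V_CE = 17.5 V > V_CE(sat) ≈ 0.2 V, the transistor is in the active region as assumed.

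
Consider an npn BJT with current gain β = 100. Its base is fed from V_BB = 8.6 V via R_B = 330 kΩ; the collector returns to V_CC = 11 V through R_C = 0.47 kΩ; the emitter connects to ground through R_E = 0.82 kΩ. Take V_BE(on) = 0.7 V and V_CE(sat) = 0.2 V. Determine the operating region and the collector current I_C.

Assume active. Base-emitter loop: I_B = (V_BB − V_BE)/(R_B + (β+1)R_E) = (8.6 − 0.7)/(330 + 101×0.82) = 0.0191 mA.
I_C = β·I_B = 100×0.0191 = 1.91 mA.
V_CE = V_CC − I_C·R_C − I_E·R_E = 11 − 1.91×0.47 − 1.93×0.82 = 8.52 V > V_CE(sat), so the active-region assumption holds.

active; I_C ≈ 1.9 mA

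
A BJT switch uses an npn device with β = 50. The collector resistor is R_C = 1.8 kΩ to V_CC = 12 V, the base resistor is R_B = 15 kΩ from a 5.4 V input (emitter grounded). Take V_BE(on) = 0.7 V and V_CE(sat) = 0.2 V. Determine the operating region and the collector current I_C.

saturation; I_C ≈ 6.6 mA

Assume active: I_B = (5.4 − 0.7)/15 = 0.313 mA, giving I_C = β·I_B = 15.7 mA.
But then V_CE = 12 − 15.7×1.8 = -16.2 V < V_CE(sat) = 0.2 V — impossible in the active region.
So the transistor is saturated. With V_CE = 0.2 V, I_C = (V_CC − 0.2)/R_C = 11.8/1.8 = 6.56 mA.
Check: β·I_B = 15.7 mA > I_C = 6.56 mA, confirming saturation.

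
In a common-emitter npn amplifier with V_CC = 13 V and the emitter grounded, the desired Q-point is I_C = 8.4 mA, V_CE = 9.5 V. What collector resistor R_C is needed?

R_C ≈ 0.42 kΩ

Collector loop: V_CC = I_C·R_C + V_CE.
R_C = (V_CC − V_CE)/I_C = (13 − 9.5)/8.4 = 0.417 kΩ.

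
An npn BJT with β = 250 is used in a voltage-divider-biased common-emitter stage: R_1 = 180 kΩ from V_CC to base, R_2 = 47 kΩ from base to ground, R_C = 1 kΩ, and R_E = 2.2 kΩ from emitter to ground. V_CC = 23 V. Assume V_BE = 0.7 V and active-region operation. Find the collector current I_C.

I_C ≈ 1.7 mA

Thevenize the base divider: V_Th = V_CC·R_2/(R_1+R_2) = 23×47/227 = 4.76 V, R_Th = R_1‖R_2 = 37.3 kΩ.
Base-emitter loop: V_Th = I_B·R_Th + V_BE + (β+1)I_B·R_E, so I_B = (4.76 − 0.7) / (37.3 + 251×2.2) = 0.00689 mA.
I_C = β·I_B = 250×0.00689 = 1.72 mA, and I_E = (β+1)I_B = 1.73 mA.
V_CE = V_CC − I_C·R_C − I_E·R_E = 23 − 1.72×1 − 1.73×2.2 = 17.5 V.
V_CE = 17.5 V > 0.2 V confirms active-region operation.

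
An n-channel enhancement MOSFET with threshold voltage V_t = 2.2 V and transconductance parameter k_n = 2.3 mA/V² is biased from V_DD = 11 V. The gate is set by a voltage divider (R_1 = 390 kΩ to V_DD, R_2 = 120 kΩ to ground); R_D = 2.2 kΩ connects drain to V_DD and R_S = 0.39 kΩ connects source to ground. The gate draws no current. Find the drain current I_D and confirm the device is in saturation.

I_D ≈ 0.13 mA

V_G = V_DD·R_2/(R_1+R_2) = 11×120/510 = 2.59 V.
Assume saturation: I_D = (k_n/2)(V_GS − V_t)² with V_GS = V_G − I_D·R_S = 2.59 − 0.39·I_D.
Substituting gives 0.175·I_D² − 1.35·I_D + 0.173 = 0, with roots I_D = 0.131 or 7.58 mA.
The root I_D = 7.58 mA gives V_GS = -0.367 V ≤ V_t, so take I_D = 0.131 mA.
Then V_GS = 2.54 V and V_DS = V_DD − I_D(R_D+R_S) = 11 − 0.131×2.59 = 10.7 V.
Saturation requires V_DS ≥ V_GS − V_t = 0.337 V; 10.7 ≥ 0.337 ✓.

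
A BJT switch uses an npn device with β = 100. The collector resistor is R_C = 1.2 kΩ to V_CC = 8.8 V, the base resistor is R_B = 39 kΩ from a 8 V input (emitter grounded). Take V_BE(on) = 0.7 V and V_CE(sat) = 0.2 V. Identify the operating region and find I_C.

Assume active: I_B = (8 − 0.7)/39 = 0.187 mA, giving I_C = β·I_B = 18.7 mA.
But then V_CE = 8.8 − 18.7×1.2 = -13.7 V < V_CE(sat) = 0.2 V — impossible in the active region.
So the transistor is saturated. With V_CE = 0.2 V, I_C = (V_CC − 0.2)/R_C = 8.6/1.2 = 7.17 mA.
Check: β·I_B = 18.7 mA > I_C = 7.17 mA, confirming saturation.

saturation; I_C ≈ 7.2 mA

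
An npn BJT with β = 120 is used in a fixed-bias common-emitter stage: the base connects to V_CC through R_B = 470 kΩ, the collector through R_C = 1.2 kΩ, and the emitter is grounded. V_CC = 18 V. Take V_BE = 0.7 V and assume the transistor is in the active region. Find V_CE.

V_CE ≈ 13 V

Base loop: V_CC = I_B·R_B + V_BE, so I_B = (18 − 0.7)/470 kΩ = 0.0368 mA.
In the active region I_C = β·I_B = 120 × 0.0368 = 4.42 mA.
Collector loop: V_CE = V_CC − I_C·R_C = 18 − 4.42×1.2 = 12.7 V.
Since V_CE = 12.7 V > V_CE(sat) ≈ 0.2 V, the transistor is in the active region as assumed.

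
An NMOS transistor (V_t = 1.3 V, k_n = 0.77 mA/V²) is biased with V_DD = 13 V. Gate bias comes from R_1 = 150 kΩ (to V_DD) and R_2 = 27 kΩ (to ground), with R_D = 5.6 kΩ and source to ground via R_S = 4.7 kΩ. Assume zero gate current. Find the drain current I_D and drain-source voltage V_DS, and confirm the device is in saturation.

I_D ≈ 0.061 mA, V_DS ≈ 12 V

V_G = V_DD·R_2/(R_1+R_2) = 13×27/177 = 1.98 V.
Assume saturation: I_D = (k_n/2)(V_GS − V_t)² with V_GS = V_G − I_D·R_S = 1.98 − 4.7·I_D.
Substituting gives 8.5·I_D² − 3.47·I_D + 0.18 = 0, with roots I_D = 0.0608 or 0.347 mA.
The root I_D = 0.347 mA gives V_GS = 0.35 V ≤ V_t, so take I_D = 0.0608 mA.
Then V_GS = 1.7 V and V_DS = V_DD − I_D(R_D+R_S) = 13 − 0.0608×10.3 = 12.4 V.
Saturation requires V_DS ≥ V_GS − V_t = 0.397 V; 12.4 ≥ 0.397 ✓.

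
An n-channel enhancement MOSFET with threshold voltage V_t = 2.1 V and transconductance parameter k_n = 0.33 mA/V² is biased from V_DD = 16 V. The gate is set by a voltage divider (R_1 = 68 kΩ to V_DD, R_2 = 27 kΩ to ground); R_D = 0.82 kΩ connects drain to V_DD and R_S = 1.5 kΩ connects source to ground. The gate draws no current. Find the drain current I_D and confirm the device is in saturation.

V_G = V_DD·R_2/(R_1+R_2) = 16×27/95 = 4.55 V.
Assume saturation: I_D = (k_n/2)(V_GS − V_t)² with V_GS = V_G − I_D·R_S = 4.55 − 1.5·I_D.
Substituting gives 0.371·I_D² − 2.21·I_D + 0.988 = 0, with roots I_D = 0.487 or 5.47 mA.
The root I_D = 5.47 mA gives V_GS = -3.66 V ≤ V_t, so take I_D = 0.487 mA.
Then V_GS = 3.82 V and V_DS = V_DD − I_D(R_D+R_S) = 16 − 0.487×2.32 = 14.9 V.
Saturation requires V_DS ≥ V_GS − V_t = 1.72 V; 14.9 ≥ 1.72 ✓.

I_D ≈ 0.49 mA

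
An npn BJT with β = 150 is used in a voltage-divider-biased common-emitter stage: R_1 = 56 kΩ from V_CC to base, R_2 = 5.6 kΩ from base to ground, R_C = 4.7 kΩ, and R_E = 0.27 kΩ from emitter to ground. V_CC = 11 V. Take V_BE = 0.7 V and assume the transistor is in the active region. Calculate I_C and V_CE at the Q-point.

I_C ≈ 0.98 mA, V_CE ≈ 6.1 V

Thevenize the base divider: V_Th = V_CC·R_2/(R_1+R_2) = 11×5.6/61.6 = 1 V, R_Th = R_1‖R_2 = 5.09 kΩ.
Base-emitter loop: V_Th = I_B·R_Th + V_BE + (β+1)I_B·R_E, so I_B = (1 − 0.7) / (5.09 + 151×0.27) = 0.00654 mA.
I_C = β·I_B = 150×0.00654 = 0.981 mA, and I_E = (β+1)I_B = 0.988 mA.
V_CE = V_CC − I_C·R_C − I_E·R_E = 11 − 0.981×4.7 − 0.988×0.27 = 6.12 V.
V_CE = 6.12 V > 0.2 V confirms active-region operation.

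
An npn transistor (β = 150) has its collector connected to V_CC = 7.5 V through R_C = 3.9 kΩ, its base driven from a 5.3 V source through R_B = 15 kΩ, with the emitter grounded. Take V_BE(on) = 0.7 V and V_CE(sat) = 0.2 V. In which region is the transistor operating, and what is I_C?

saturation; I_C ≈ 1.9 mA

Assume active: I_B = (5.3 − 0.7)/15 = 0.307 mA, giving I_C = β·I_B = 46 mA.
But then V_CE = 7.5 − 46×3.9 = -172 V < V_CE(sat) = 0.2 V — impossible in the active region.
So the transistor is saturated. With V_CE = 0.2 V, I_C = (V_CC − 0.2)/R_C = 7.3/3.9 = 1.87 mA.
Check: β·I_B = 46 mA > I_C = 1.87 mA, confirming saturation.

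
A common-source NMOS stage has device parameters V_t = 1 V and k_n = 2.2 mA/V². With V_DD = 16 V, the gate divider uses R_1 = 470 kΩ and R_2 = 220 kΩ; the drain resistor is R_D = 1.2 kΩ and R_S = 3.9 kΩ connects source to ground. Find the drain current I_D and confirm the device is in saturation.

V_G = V_DD·R_2/(R_1+R_2) = 16×220/690 = 5.1 V.
Assume saturation: I_D = (k_n/2)(V_GS − V_t)² with V_GS = V_G − I_D·R_S = 5.1 − 3.9·I_D.
Substituting gives 16.7·I_D² − 36.2·I_D + 18.5 = 0, with roots I_D = 0.829 or 1.33 mA.
The root I_D = 1.33 mA gives V_GS = -0.101 V ≤ V_t, so take I_D = 0.829 mA.
Then V_GS = 1.87 V and V_DS = V_DD − I_D(R_D+R_S) = 16 − 0.829×5.1 = 11.8 V.
Saturation requires V_DS ≥ V_GS − V_t = 0.868 V; 11.8 ≥ 0.868 ✓.

I_D ≈ 0.83 mA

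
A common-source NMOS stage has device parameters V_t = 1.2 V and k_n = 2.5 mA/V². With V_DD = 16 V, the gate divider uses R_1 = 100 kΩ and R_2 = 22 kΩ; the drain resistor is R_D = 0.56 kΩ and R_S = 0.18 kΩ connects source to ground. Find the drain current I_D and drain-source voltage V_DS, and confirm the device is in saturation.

V_G = V_DD·R_2/(R_1+R_2) = 16×22/122 = 2.89 V.
Assume saturation: I_D = (k_n/2)(V_GS − V_t)² with V_GS = V_G − I_D·R_S = 2.89 − 0.18·I_D.
Substituting gives 0.0405·I_D² − 1.76·I_D + 3.55 = 0, with roots I_D = 2.12 or 41.3 mA.
The root I_D = 41.3 mA gives V_GS = -4.55 V ≤ V_t, so take I_D = 2.12 mA.
Then V_GS = 2.5 V and V_DS = V_DD − I_D(R_D+R_S) = 16 − 2.12×0.74 = 14.4 V.
Saturation requires V_DS ≥ V_GS − V_t = 1.3 V; 14.4 ≥ 1.3 ✓.

I_D ≈ 2.1 mA, V_DS ≈ 14 V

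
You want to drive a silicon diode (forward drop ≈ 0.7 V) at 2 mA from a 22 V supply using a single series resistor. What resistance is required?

The resistor drops V_S − V_D = 22 − 0.7 = 21.3 V at 2 mA.
R = 21.3 V / 2 mA = 10.7 kΩ.

R ≈ 11 kΩ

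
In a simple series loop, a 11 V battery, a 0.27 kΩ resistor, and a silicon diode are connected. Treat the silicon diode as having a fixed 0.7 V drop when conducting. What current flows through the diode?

KVL around the loop: 11 = V_D + I·R = 0.7 + I × 0.27 kΩ.
So I = (11 − 0.7) / 0.27 kΩ = 10.3 / 0.27 = 38.1 mA.

I ≈ 38 mA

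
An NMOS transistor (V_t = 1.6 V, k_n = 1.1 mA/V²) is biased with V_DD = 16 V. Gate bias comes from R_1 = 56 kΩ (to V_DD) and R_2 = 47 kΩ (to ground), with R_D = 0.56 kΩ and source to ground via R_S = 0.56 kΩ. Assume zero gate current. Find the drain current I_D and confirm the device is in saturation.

I_D ≈ 4.9 mA

V_G = V_DD·R_2/(R_1+R_2) = 16×47/103 = 7.3 V.
Assume saturation: I_D = (k_n/2)(V_GS − V_t)² with V_GS = V_G − I_D·R_S = 7.3 − 0.56·I_D.
Substituting gives 0.172·I_D² − 4.51·I_D + 17.9 = 0, with roots I_D = 4.87 or 21.3 mA.
The root I_D = 21.3 mA gives V_GS = -4.62 V ≤ V_t, so take I_D = 4.87 mA.
Then V_GS = 4.57 V and V_DS = V_DD − I_D(R_D+R_S) = 16 − 4.87×1.12 = 10.5 V.
Saturation requires V_DS ≥ V_GS − V_t = 2.97 V; 10.5 ≥ 2.97 ✓.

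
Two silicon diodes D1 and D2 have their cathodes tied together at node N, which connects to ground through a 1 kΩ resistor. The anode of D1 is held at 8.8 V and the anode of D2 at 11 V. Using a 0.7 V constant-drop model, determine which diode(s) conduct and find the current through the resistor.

Only D2 conducts; I_R ≈ 10 mA

Assume both conduct. Then node N would need to be at both 8.8−0.7 = 8.1 V and 11−0.7 = 10.3 V, which is impossible.
Assume only D2 conducts: V_N = 11 − 0.7 = 10.3 V, so I_R = 10.3/1 = 10.3 mA.
Check D1: its anode-to-cathode voltage is 8.8 − 10.3 = -1.5 V < 0.7 V, so it is off. The assumption is consistent.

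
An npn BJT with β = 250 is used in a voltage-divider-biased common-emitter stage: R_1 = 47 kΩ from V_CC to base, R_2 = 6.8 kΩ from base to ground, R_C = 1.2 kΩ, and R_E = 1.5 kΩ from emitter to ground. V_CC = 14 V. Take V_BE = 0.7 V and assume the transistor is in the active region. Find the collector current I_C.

Thevenize the base divider: V_Th = V_CC·R_2/(R_1+R_2) = 14×6.8/53.8 = 1.77 V, R_Th = R_1‖R_2 = 5.94 kΩ.
Base-emitter loop: V_Th = I_B·R_Th + V_BE + (β+1)I_B·R_E, so I_B = (1.77 − 0.7) / (5.94 + 251×1.5) = 0.0028 mA.
I_C = β·I_B = 250×0.0028 = 0.699 mA, and I_E = (β+1)I_B = 0.702 mA.
V_CE = V_CC − I_C·R_C − I_E·R_E = 14 − 0.699×1.2 − 0.702×1.5 = 12.1 V.
V_CE = 12.1 V > 0.2 V confirms active-region operation.

I_C ≈ 0.7 mA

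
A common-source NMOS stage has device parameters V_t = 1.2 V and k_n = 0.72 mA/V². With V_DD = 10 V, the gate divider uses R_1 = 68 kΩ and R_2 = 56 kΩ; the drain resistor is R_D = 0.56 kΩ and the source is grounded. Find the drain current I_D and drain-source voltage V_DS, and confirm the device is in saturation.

V_G = V_DD·R_2/(R_1+R_2) = 10×56/124 = 4.52 V. With the source grounded, V_GS = V_G = 4.52 V.
Assume saturation: I_D = (k_n/2)(V_GS − V_t)² = (0.72/2)×(4.52 − 1.2)² = 0.36×3.32² = 3.96 mA.
V_DS = V_DD − I_D·R_D = 10 − 3.96×0.56 = 7.78 V.
Saturation requires V_DS ≥ V_GS − V_t = 3.32 V; 7.78 ≥ 3.32 ✓.

I_D ≈ 4 mA, V_DS ≈ 7.8 V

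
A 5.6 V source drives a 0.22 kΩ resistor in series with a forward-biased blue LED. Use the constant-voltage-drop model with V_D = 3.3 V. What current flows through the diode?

I ≈ 10 mA

KVL around the loop: 5.6 = V_D + I·R = 3.3 + I × 0.22 kΩ.
So I = (5.6 − 3.3) / 0.22 kΩ = 2.3 / 0.22 = 10.5 mA.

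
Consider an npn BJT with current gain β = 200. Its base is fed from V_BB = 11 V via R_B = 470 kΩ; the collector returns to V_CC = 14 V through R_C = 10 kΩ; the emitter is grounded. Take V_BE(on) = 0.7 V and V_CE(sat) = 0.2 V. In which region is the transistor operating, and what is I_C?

Assume active: I_B = (11 − 0.7)/470 = 0.0219 mA, giving I_C = β·I_B = 4.38 mA.
But then V_CE = 14 − 4.38×10 = -29.8 V < V_CE(sat) = 0.2 V — impossible in the active region.
So the transistor is saturated. With V_CE = 0.2 V, I_C = (V_CC − 0.2)/R_C = 13.8/10 = 1.38 mA.
Check: β·I_B = 4.38 mA > I_C = 1.38 mA, confirming saturation.

saturation; I_C ≈ 1.4 mA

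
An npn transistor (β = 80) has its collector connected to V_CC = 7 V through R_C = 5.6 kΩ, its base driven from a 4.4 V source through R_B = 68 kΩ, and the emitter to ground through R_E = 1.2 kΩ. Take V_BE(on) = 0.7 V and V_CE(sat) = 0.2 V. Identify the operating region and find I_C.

Assume active: I_B = (4.4 − 0.7)/(68 + 81×1.2) = 0.0224 mA, I_C = β·I_B = 1.79 mA.
Then V_CE = 7 − 1.79×5.6 − 1.81×1.2 = -5.21 V < 0.2 V — the active assumption fails.
Re-solve with V_CE = 0.2 V. KCL at the emitter: V_E/R_E = (V_BB−0.7−V_E)/R_B + (V_CC−0.2−V_E)/R_C, giving V_E = 1.24 V.
I_C = (V_CC − 0.2 − V_E)/R_C = (6.8 − 1.24)/5.6 = 0.994 mA.
Check: I_B = (3.7 − 1.24)/68 = 0.0362 mA, and β·I_B = 2.9 mA > I_C, confirming saturation.

saturation; I_C ≈ 0.99 mA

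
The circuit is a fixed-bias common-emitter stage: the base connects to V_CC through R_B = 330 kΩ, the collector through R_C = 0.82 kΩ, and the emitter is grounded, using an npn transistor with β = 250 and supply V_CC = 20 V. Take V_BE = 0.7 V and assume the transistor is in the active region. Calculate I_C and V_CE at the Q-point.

Base loop: V_CC = I_B·R_B + V_BE, so I_B = (20 − 0.7)/330 kΩ = 0.0585 mA.
In the active region I_C = β·I_B = 250 × 0.0585 = 14.6 mA.
Collector loop: V_CE = V_CC − I_C·R_C = 20 − 14.6×0.82 = 8.01 V.
Since V_CE = 8.01 V > V_CE(sat) ≈ 0.2 V, the transistor is in the active region as assumed.

I_C ≈ 15 mA, V_CE ≈ 8 V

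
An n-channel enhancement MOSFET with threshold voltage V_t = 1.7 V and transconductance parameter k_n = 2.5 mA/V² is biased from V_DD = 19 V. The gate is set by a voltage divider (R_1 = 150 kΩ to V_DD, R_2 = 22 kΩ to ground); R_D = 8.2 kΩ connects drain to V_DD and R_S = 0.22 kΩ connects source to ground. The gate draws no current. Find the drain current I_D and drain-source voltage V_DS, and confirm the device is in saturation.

V_G = V_DD·R_2/(R_1+R_2) = 19×22/172 = 2.43 V.
Assume saturation: I_D = (k_n/2)(V_GS − V_t)² with V_GS = V_G − I_D·R_S = 2.43 − 0.22·I_D.
Substituting gives 0.0605·I_D² − 1.4·I_D + 0.667 = 0, with roots I_D = 0.486 or 22.7 mA.
The root I_D = 22.7 mA gives V_GS = -2.56 V ≤ V_t, so take I_D = 0.486 mA.
Then V_GS = 2.32 V and V_DS = V_DD − I_D(R_D+R_S) = 19 − 0.486×8.42 = 14.9 V.
Saturation requires V_DS ≥ V_GS − V_t = 0.623 V; 14.9 ≥ 0.623 ✓.

I_D ≈ 0.49 mA, V_DS ≈ 15 V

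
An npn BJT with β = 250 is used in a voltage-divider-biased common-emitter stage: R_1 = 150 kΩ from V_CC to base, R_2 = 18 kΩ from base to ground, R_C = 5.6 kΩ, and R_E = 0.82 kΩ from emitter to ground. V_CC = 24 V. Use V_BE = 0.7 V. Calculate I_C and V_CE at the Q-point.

Thevenize the base divider: V_Th = V_CC·R_2/(R_1+R_2) = 24×18/168 = 2.57 V, R_Th = R_1‖R_2 = 16.1 kΩ.
Base-emitter loop: V_Th = I_B·R_Th + V_BE + (β+1)I_B·R_E, so I_B = (2.57 − 0.7) / (16.1 + 251×0.82) = 0.00843 mA.
I_C = β·I_B = 250×0.00843 = 2.11 mA, and I_E = (β+1)I_B = 2.12 mA.
V_CE = V_CC − I_C·R_C − I_E·R_E = 24 − 2.11×5.6 − 2.12×0.82 = 10.5 V.
V_CE = 10.5 V > 0.2 V confirms active-region operation.

I_C ≈ 2.1 mA, V_CE ≈ 10 V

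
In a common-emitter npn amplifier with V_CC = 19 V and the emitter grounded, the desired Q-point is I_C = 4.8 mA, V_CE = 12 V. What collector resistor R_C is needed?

Collector loop: V_CC = I_C·R_C + V_CE.
R_C = (V_CC − V_CE)/I_C = (19 − 12)/4.8 = 1.46 kΩ.

R_C ≈ 1.5 kΩ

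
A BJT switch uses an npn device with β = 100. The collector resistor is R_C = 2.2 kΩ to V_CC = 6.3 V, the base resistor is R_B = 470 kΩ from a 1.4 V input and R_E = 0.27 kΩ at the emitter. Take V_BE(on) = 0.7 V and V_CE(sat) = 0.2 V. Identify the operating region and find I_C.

active; I_C ≈ 0.14 mA

Assume active. Base-emitter loop: I_B = (V_BB − V_BE)/(R_B + (β+1)R_E) = (1.4 − 0.7)/(470 + 101×0.27) = 0.00141 mA.
I_C = β·I_B = 100×0.00141 = 0.141 mA.
V_CE = V_CC − I_C·R_C − I_E·R_E = 6.3 − 0.141×2.2 − 0.142×0.27 = 5.95 V > V_CE(sat), so the active-region assumption holds.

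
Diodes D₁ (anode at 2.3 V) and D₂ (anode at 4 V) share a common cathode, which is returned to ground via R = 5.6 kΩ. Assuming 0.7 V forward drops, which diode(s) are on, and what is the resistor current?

Assume both conduct. Then node N would need to be at both 2.3−0.7 = 1.6 V and 4−0.7 = 3.3 V, which is impossible.
Assume only D₂ conducts: V_N = 4 − 0.7 = 3.3 V, so I_R = 3.3/5.6 = 0.589 mA.
Check D₁: its anode-to-cathode voltage is 2.3 − 3.3 = -1 V < 0.7 V, so it is off. The assumption is consistent.

Only D₂ conducts; I_R ≈ 0.59 mA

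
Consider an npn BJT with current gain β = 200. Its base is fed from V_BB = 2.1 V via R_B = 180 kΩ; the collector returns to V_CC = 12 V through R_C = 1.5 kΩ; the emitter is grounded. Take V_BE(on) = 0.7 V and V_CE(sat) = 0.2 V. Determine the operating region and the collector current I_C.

active; I_C ≈ 1.6 mA

Assume active. Base-emitter loop: I_B = (V_BB − V_BE)/R_B = (2.1 − 0.7)/180 = 0.00778 mA.
I_C = β·I_B = 200×0.00778 = 1.56 mA.
V_CE = V_CC − I_C·R_C = 12 − 1.56×1.5 = 9.67 V > V_CE(sat), so the active-region assumption holds.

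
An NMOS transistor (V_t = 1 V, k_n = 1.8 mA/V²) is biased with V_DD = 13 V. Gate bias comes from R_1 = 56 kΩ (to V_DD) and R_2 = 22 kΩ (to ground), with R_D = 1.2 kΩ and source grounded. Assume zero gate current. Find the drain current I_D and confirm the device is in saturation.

V_G = V_DD·R_2/(R_1+R_2) = 13×22/78 = 3.67 V. With the source grounded, V_GS = V_G = 3.67 V.
Assume saturation: I_D = (k_n/2)(V_GS − V_t)² = (1.8/2)×(3.67 − 1)² = 0.9×2.67² = 6.4 mA.
V_DS = V_DD − I_D·R_D = 13 − 6.4×1.2 = 5.32 V.
Saturation requires V_DS ≥ V_GS − V_t = 2.67 V; 5.32 ≥ 2.67 ✓.

I_D ≈ 6.4 mA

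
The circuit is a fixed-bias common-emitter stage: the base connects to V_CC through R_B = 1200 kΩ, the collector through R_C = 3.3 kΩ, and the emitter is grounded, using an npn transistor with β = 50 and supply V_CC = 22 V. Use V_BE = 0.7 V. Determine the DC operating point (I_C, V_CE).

I_C ≈ 0.89 mA, V_CE ≈ 19 V

Base loop: V_CC = I_B·R_B + V_BE, so I_B = (22 − 0.7)/1200 kΩ = 0.0178 mA.
In the active region I_C = β·I_B = 50 × 0.0178 = 0.888 mA.
Collector loop: V_CE = V_CC − I_C·R_C = 22 − 0.888×3.3 = 19.1 V.
Since V_CE = 19.1 V > V_CE(sat) ≈ 0.2 V, the transistor is in the active region as assumed.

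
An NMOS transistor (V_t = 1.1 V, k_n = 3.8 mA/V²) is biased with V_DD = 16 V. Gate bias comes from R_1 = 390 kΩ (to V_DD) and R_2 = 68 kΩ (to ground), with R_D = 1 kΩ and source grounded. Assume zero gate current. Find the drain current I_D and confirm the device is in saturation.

V_G = V_DD·R_2/(R_1+R_2) = 16×68/458 = 2.38 V. With the source grounded, V_GS = V_G = 2.38 V.
Assume saturation: I_D = (k_n/2)(V_GS − V_t)² = (3.8/2)×(2.38 − 1.1)² = 1.9×1.28² = 3.09 mA.
V_DS = V_DD − I_D·R_D = 16 − 3.09×1 = 12.9 V.
Saturation requires V_DS ≥ V_GS − V_t = 1.28 V; 12.9 ≥ 1.28 ✓.

I_D ≈ 3.1 mA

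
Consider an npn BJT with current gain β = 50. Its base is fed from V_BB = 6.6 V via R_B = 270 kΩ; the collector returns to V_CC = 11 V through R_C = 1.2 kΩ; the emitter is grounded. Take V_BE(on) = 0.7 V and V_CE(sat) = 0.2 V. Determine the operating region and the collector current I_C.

Assume active. Base-emitter loop: I_B = (V_BB − V_BE)/R_B = (6.6 − 0.7)/270 = 0.0219 mA.
I_C = β·I_B = 50×0.0219 = 1.09 mA.
V_CE = V_CC − I_C·R_C = 11 − 1.09×1.2 = 9.69 V > V_CE(sat), so the active-region assumption holds.

active; I_C ≈ 1.1 mA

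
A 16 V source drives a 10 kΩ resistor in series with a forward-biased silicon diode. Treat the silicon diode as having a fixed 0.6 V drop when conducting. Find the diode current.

KVL around the loop: 16 = V_D + I·R = 0.6 + I × 10 kΩ.
So I = (16 − 0.6) / 10 kΩ = 15.4 / 10 = 1.54 mA.

I ≈ 1.5 mA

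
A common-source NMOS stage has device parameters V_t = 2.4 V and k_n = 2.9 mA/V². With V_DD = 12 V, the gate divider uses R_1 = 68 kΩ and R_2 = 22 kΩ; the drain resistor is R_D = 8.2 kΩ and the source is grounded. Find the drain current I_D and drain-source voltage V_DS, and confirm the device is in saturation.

I_D ≈ 0.41 mA, V_DS ≈ 8.6 V

V_G = V_DD·R_2/(R_1+R_2) = 12×22/90 = 2.93 V. With the source grounded, V_GS = V_G = 2.93 V.
Assume saturation: I_D = (k_n/2)(V_GS − V_t)² = (2.9/2)×(2.93 − 2.4)² = 1.45×0.533² = 0.412 mA.
V_DS = V_DD − I_D·R_D = 12 − 0.412×8.2 = 8.62 V.
Saturation requires V_DS ≥ V_GS − V_t = 0.533 V; 8.62 ≥ 0.533 ✓.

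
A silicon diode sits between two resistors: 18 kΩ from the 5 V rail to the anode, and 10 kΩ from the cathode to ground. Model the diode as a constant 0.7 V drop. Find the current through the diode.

I ≈ 0.15 mA

The two resistors are in series with the diode, so KVL gives 5 = I·18 + 0.7 + I·10.
I = (5 − 0.7) / (18 + 10) kΩ = 4.3 / 28 = 0.154 mA.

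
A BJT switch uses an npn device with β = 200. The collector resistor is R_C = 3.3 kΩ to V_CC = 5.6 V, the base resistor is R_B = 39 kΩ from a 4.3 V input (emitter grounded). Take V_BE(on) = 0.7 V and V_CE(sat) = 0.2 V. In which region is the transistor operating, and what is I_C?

saturation; I_C ≈ 1.6 mA

Assume active: I_B = (4.3 − 0.7)/39 = 0.0923 mA, giving I_C = β·I_B = 18.5 mA.
But then V_CE = 5.6 − 18.5×3.3 = -55.3 V < V_CE(sat) = 0.2 V — impossible in the active region.
So the transistor is saturated. With V_CE = 0.2 V, I_C = (V_CC − 0.2)/R_C = 5.4/3.3 = 1.64 mA.
Check: β·I_B = 18.5 mA > I_C = 1.64 mA, confirming saturation.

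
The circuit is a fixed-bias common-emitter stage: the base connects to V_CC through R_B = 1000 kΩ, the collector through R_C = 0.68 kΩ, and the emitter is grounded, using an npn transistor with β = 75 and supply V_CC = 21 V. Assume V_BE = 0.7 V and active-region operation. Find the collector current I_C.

Base loop: V_CC = I_B·R_B + V_BE, so I_B = (21 − 0.7)/1000 kΩ = 0.0203 mA.
In the active region I_C = β·I_B = 75 × 0.0203 = 1.52 mA.
Collector loop: V_CE = V_CC − I_C·R_C = 21 − 1.52×0.68 = 20 V.
Since V_CE = 20 V > V_CE(sat) ≈ 0.2 V, the transistor is in the active region as assumed.

I_C ≈ 1.5 mA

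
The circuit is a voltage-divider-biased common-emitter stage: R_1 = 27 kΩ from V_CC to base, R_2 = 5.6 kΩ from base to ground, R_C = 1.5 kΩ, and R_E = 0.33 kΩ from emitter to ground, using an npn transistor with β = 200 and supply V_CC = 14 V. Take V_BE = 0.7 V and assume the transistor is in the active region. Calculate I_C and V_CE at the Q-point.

Thevenize the base divider: V_Th = V_CC·R_2/(R_1+R_2) = 14×5.6/32.6 = 2.4 V, R_Th = R_1‖R_2 = 4.64 kΩ.
Base-emitter loop: V_Th = I_B·R_Th + V_BE + (β+1)I_B·R_E, so I_B = (2.4 − 0.7) / (4.64 + 201×0.33) = 0.024 mA.
I_C = β·I_B = 200×0.024 = 4.8 mA, and I_E = (β+1)I_B = 4.83 mA.
V_CE = V_CC − I_C·R_C − I_E·R_E = 14 − 4.8×1.5 − 4.83×0.33 = 5.2 V.
V_CE = 5.2 V > 0.2 V confirms active-region operation.

I_C ≈ 4.8 mA, V_CE ≈ 5.2 V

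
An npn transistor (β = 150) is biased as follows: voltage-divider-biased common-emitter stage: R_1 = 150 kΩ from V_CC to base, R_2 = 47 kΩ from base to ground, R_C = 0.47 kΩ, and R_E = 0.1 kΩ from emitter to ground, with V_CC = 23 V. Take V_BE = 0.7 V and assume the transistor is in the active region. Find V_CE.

Thevenize the base divider: V_Th = V_CC·R_2/(R_1+R_2) = 23×47/197 = 5.49 V, R_Th = R_1‖R_2 = 35.8 kΩ.
Base-emitter loop: V_Th = I_B·R_Th + V_BE + (β+1)I_B·R_E, so I_B = (5.49 − 0.7) / (35.8 + 151×0.1) = 0.0941 mA.
I_C = β·I_B = 150×0.0941 = 14.1 mA, and I_E = (β+1)I_B = 14.2 mA.
V_CE = V_CC − I_C·R_C − I_E·R_E = 23 − 14.1×0.47 − 14.2×0.1 = 14.9 V.
V_CE = 14.9 V > 0.2 V confirms active-region operation.

V_CE ≈ 15 V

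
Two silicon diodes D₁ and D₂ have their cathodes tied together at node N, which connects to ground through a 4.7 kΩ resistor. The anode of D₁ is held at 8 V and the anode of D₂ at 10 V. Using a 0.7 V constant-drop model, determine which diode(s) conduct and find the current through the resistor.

Only D₂ conducts; I_R ≈ 2 mA

Assume both conduct. Then node N would need to be at both 8−0.7 = 7.3 V and 10−0.7 = 9.3 V, which is impossible.
Assume only D₂ conducts: V_N = 10 − 0.7 = 9.3 V, so I_R = 9.3/4.7 = 1.98 mA.
Check D₁: its anode-to-cathode voltage is 8 − 9.3 = -1.3 V < 0.7 V, so it is off. The assumption is consistent.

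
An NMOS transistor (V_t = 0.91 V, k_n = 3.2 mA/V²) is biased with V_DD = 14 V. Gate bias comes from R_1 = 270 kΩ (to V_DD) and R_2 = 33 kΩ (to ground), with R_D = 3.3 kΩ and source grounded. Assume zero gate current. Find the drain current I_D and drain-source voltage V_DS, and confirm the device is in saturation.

I_D ≈ 0.6 mA, V_DS ≈ 12 V

V_G = V_DD·R_2/(R_1+R_2) = 14×33/303 = 1.52 V. With the source grounded, V_GS = V_G = 1.52 V.
Assume saturation: I_D = (k_n/2)(V_GS − V_t)² = (3.2/2)×(1.52 − 0.91)² = 1.6×0.615² = 0.605 mA.
V_DS = V_DD − I_D·R_D = 14 − 0.605×3.3 = 12 V.
Saturation requires V_DS ≥ V_GS − V_t = 0.615 V; 12 ≥ 0.615 ✓.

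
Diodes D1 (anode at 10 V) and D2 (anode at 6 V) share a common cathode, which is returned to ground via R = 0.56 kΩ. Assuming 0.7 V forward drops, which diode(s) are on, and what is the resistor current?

Only D1 conducts; I_R ≈ 17 mA

Assume both conduct. Then node N would need to be at both 10−0.7 = 9.3 V and 6−0.7 = 5.3 V, which is impossible.
Assume only D1 conducts: V_N = 10 − 0.7 = 9.3 V, so I_R = 9.3/0.56 = 16.6 mA.
Check D2: its anode-to-cathode voltage is 6 − 9.3 = -3.3 V < 0.7 V, so it is off. The assumption is consistent.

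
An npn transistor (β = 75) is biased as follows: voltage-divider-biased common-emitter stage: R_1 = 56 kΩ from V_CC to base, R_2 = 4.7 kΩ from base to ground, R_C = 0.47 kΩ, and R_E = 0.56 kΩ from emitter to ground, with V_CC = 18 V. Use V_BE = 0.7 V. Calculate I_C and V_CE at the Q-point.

Thevenize the base divider: V_Th = V_CC·R_2/(R_1+R_2) = 18×4.7/60.7 = 1.39 V, R_Th = R_1‖R_2 = 4.34 kΩ.
Base-emitter loop: V_Th = I_B·R_Th + V_BE + (β+1)I_B·R_E, so I_B = (1.39 − 0.7) / (4.34 + 76×0.56) = 0.0148 mA.
I_C = β·I_B = 75×0.0148 = 1.11 mA, and I_E = (β+1)I_B = 1.12 mA.
V_CE = V_CC − I_C·R_C − I_E·R_E = 18 − 1.11×0.47 − 1.12×0.56 = 16.8 V.
V_CE = 16.8 V > 0.2 V confirms active-region operation.

I_C ≈ 1.1 mA, V_CE ≈ 17 V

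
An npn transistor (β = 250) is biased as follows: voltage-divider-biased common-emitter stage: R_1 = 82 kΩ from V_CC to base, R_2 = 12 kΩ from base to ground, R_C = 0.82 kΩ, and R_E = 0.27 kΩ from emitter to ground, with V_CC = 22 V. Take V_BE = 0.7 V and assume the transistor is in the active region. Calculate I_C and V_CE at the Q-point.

Thevenize the base divider: V_Th = V_CC·R_2/(R_1+R_2) = 22×12/94 = 2.81 V, R_Th = R_1‖R_2 = 10.5 kΩ.
Base-emitter loop: V_Th = I_B·R_Th + V_BE + (β+1)I_B·R_E, so I_B = (2.81 − 0.7) / (10.5 + 251×0.27) = 0.0269 mA.
I_C = β·I_B = 250×0.0269 = 6.74 mA, and I_E = (β+1)I_B = 6.76 mA.
V_CE = V_CC − I_C·R_C − I_E·R_E = 22 − 6.74×0.82 − 6.76×0.27 = 14.6 V.
V_CE = 14.6 V > 0.2 V confirms active-region operation.

I_C ≈ 6.7 mA, V_CE ≈ 15 V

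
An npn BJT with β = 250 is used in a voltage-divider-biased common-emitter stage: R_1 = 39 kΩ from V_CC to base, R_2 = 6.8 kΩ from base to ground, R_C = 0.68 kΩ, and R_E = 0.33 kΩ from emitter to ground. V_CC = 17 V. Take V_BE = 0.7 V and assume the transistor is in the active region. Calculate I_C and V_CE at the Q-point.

I_C ≈ 5.1 mA, V_CE ≈ 12 V

Thevenize the base divider: V_Th = V_CC·R_2/(R_1+R_2) = 17×6.8/45.8 = 2.52 V, R_Th = R_1‖R_2 = 5.79 kΩ.
Base-emitter loop: V_Th = I_B·R_Th + V_BE + (β+1)I_B·R_E, so I_B = (2.52 − 0.7) / (5.79 + 251×0.33) = 0.0206 mA.
I_C = β·I_B = 250×0.0206 = 5.15 mA, and I_E = (β+1)I_B = 5.17 mA.
V_CE = V_CC − I_C·R_C − I_E·R_E = 17 − 5.15×0.68 − 5.17×0.33 = 11.8 V.
V_CE = 11.8 V > 0.2 V confirms active-region operation.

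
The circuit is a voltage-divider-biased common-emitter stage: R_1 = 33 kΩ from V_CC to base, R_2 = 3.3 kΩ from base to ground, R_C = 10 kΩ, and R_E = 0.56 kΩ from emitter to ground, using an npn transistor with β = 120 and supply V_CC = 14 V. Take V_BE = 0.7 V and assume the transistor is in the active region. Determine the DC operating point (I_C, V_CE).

I_C ≈ 0.97 mA, V_CE ≈ 3.7 V

Thevenize the base divider: V_Th = V_CC·R_2/(R_1+R_2) = 14×3.3/36.3 = 1.27 V, R_Th = R_1‖R_2 = 3 kΩ.
Base-emitter loop: V_Th = I_B·R_Th + V_BE + (β+1)I_B·R_E, so I_B = (1.27 − 0.7) / (3 + 121×0.56) = 0.00809 mA.
I_C = β·I_B = 120×0.00809 = 0.971 mA, and I_E = (β+1)I_B = 0.979 mA.
V_CE = V_CC − I_C·R_C − I_E·R_E = 14 − 0.971×10 − 0.979×0.56 = 3.74 V.
V_CE = 3.74 V > 0.2 V confirms active-region operation.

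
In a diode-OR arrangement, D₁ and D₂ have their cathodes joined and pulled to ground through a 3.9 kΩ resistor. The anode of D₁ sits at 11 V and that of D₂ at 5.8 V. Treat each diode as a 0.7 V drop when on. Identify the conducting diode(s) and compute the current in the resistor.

Assume both conduct. Then node N would need to be at both 11−0.7 = 10.3 V and 5.8−0.7 = 5.1 V, which is impossible.
Assume only D₁ conducts: V_N = 11 − 0.7 = 10.3 V, so I_R = 10.3/3.9 = 2.64 mA.
Check D₂: its anode-to-cathode voltage is 5.8 − 10.3 = -4.5 V < 0.7 V, so it is off. The assumption is consistent.

Only D₁ conducts; I_R ≈ 2.6 mA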